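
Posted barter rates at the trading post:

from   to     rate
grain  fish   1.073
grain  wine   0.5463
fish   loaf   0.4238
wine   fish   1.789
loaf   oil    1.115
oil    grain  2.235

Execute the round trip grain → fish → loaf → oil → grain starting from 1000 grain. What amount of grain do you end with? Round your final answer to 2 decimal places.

1000 grain × 1.073 = 1073 fish
1073 fish × 0.4238 = 454.7374 loaf
454.7374 loaf × 1.115 = 507.032201 oil
507.032201 oil × 2.235 = 1133.216969235 grain

1133.22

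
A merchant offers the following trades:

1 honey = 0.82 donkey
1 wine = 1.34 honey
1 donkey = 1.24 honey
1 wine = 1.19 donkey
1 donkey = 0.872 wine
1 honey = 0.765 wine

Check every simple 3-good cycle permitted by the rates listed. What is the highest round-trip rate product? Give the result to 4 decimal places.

1.1288

honey→wine→donkey→honey: 0.765 × 1.19 × 1.24 = 1.12883
honey→donkey→wine→honey: 0.82 × 0.872 × 1.34 = 0.95815
Maximum is honey→wine→donkey→honey at 1.1288; arbitrage exists.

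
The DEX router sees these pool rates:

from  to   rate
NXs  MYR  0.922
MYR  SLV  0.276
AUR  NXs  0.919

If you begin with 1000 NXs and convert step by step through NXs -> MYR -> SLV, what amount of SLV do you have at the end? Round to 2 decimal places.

254.47

1000 NXs × 0.922 = 922 MYR
922 MYR × 0.276 = 254.472 SLV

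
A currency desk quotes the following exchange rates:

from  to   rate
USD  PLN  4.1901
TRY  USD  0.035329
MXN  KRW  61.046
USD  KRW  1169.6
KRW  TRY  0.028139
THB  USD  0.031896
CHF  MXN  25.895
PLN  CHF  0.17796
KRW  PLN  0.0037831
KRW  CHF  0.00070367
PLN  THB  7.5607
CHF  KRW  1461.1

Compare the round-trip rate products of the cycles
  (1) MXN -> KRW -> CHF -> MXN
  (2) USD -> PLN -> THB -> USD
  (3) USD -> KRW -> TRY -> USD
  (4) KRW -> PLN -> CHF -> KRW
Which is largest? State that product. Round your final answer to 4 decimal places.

(1) 61.046 × 0.00070367 × 25.895 = 1.11235
(2) 4.1901 × 7.5607 × 0.031896 = 1.01047
(3) 1169.6 × 0.028139 × 0.035329 = 1.16273
(4) 0.0037831 × 0.17796 × 1461.1 = 0.98367
Highest is cycle (3) at 1.1627 (>1, arbitrage).

1.1627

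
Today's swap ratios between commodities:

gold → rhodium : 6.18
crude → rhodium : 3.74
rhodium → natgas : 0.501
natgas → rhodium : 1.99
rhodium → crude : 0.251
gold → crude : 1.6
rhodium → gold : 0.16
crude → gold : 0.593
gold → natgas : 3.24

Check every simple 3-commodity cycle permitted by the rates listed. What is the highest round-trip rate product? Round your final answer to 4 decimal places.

1.0316

gold→natgas→rhodium→gold: 3.24 × 1.99 × 0.16 = 1.03162
gold→crude→rhodium→gold: 1.6 × 3.74 × 0.16 = 0.95744
gold→rhodium→crude→gold: 6.18 × 0.251 × 0.593 = 0.91985
Maximum is gold→natgas→rhodium→gold at 1.0316; arbitrage exists.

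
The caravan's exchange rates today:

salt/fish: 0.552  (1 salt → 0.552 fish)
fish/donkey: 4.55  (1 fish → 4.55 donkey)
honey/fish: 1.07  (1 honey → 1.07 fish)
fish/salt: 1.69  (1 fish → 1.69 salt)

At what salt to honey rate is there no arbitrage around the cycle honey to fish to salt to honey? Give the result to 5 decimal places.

0.55301

Known legs of the cycle: 1.07 × 1.69 = 1.8083
For no arbitrage the full-cycle product must be 1, so the missing rate is 1 / 1.8083 ≈ 0.5530056.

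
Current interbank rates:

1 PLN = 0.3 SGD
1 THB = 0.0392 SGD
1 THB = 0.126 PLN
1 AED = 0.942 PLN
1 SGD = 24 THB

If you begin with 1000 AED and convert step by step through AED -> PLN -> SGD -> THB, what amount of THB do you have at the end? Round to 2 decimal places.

1000 AED × 0.942 = 942 PLN
942 PLN × 0.3 = 282.6 SGD
282.6 SGD × 24 = 6782.4 THB

6782.40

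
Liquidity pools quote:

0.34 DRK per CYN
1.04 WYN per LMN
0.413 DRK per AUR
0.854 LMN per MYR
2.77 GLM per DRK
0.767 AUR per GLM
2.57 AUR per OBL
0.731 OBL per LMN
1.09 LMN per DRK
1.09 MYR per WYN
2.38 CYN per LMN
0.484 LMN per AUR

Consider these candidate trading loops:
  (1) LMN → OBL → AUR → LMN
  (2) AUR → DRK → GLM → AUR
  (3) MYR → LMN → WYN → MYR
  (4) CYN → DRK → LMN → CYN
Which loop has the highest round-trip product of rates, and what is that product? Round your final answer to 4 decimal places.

0.9681

(1) 0.731 × 2.57 × 0.484 = 0.90928
(2) 0.413 × 2.77 × 0.767 = 0.87746
(3) 0.854 × 1.04 × 1.09 = 0.96809
(4) 0.34 × 1.09 × 2.38 = 0.88203
Highest is cycle (3) at 0.9681 (≤1, no arbitrage).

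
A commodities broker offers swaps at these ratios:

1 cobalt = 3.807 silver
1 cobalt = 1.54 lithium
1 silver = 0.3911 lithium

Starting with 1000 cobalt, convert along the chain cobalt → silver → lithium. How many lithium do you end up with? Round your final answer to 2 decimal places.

1000 cobalt × 3.807 = 3807 silver
3807 silver × 0.3911 = 1488.9177 lithium

1488.92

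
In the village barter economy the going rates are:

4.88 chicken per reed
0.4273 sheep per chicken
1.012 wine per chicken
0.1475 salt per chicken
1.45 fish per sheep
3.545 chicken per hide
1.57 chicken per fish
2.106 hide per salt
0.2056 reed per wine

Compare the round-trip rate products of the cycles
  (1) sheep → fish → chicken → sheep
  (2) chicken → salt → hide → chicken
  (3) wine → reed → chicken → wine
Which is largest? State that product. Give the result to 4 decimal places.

(1) 1.45 × 1.57 × 0.4273 = 0.97275
(2) 0.1475 × 2.106 × 3.545 = 1.10120
(3) 0.2056 × 4.88 × 1.012 = 1.01537
Highest is cycle (2) at 1.1012 (>1, arbitrage).

1.1012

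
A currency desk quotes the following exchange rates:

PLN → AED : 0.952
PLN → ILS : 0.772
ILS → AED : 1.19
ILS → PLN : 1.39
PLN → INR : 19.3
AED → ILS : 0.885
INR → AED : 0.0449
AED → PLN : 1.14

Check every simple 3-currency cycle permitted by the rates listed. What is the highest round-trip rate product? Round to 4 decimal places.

1.1711

AED→ILS→PLN→AED: 0.885 × 1.39 × 0.952 = 1.17110
AED→PLN→ILS→AED: 1.14 × 0.772 × 1.19 = 1.04730
AED→PLN→INR→AED: 1.14 × 19.3 × 0.0449 = 0.98789
Maximum is AED→ILS→PLN→AED at 1.1711; arbitrage exists.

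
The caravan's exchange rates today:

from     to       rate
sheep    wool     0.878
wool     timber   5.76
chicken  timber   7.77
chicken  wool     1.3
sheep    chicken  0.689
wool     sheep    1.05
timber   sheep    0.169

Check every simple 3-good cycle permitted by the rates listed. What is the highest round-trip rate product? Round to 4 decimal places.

0.9405

sheep→chicken→wool→sheep: 0.689 × 1.3 × 1.05 = 0.94049
sheep→chicken→timber→sheep: 0.689 × 7.77 × 0.169 = 0.90475
sheep→wool→timber→sheep: 0.878 × 5.76 × 0.169 = 0.85468
Maximum is sheep→chicken→wool→sheep at 0.9405; no arbitrage — every cycle loses value.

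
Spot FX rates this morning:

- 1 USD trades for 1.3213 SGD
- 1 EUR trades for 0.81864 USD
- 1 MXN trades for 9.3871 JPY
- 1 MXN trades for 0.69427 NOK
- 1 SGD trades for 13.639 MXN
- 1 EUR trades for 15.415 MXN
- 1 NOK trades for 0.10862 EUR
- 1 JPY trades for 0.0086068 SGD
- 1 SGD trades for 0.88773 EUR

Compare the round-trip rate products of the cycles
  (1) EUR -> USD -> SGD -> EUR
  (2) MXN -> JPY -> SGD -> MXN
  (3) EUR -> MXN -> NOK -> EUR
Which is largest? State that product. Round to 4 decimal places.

(1) 0.81864 × 1.3213 × 0.88773 = 0.96023
(2) 9.3871 × 0.0086068 × 13.639 = 1.10193
(3) 15.415 × 0.69427 × 0.10862 = 1.16247
Highest is cycle (3) at 1.1625 (>1, arbitrage).

1.1625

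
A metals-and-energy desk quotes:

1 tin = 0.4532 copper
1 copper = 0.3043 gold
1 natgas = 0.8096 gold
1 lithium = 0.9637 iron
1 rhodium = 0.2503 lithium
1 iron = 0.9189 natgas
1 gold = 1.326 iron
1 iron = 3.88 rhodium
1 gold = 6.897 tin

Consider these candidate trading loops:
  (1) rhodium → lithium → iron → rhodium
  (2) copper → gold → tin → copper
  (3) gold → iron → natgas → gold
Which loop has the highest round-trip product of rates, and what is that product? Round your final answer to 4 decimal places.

0.9865

(1) 0.2503 × 0.9637 × 3.88 = 0.93591
(2) 0.3043 × 6.897 × 0.4532 = 0.95116
(3) 1.326 × 0.9189 × 0.8096 = 0.98647
Highest is cycle (3) at 0.9865 (≤1, no arbitrage).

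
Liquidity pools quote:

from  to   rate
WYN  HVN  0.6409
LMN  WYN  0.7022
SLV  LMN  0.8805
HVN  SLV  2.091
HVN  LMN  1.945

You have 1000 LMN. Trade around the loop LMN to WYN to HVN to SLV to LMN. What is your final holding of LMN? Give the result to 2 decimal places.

1000 LMN × 0.7022 = 702.2 WYN
702.2 WYN × 0.6409 = 450.03998 HVN
450.03998 HVN × 2.091 = 941.03359818 SLV
941.03359818 SLV × 0.8805 = 828.58008319749 LMN

828.58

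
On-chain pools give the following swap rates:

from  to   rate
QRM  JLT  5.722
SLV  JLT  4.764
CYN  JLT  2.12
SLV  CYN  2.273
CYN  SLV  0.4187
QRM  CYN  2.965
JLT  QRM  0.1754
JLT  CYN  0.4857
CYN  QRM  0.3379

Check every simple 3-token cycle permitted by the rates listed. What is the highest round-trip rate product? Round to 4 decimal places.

JLT→QRM→CYN→JLT: 0.1754 × 2.965 × 2.12 = 1.10253
JLT→CYN→SLV→JLT: 0.4857 × 0.4187 × 4.764 = 0.96882
JLT→CYN→QRM→JLT: 0.4857 × 0.3379 × 5.722 = 0.93908
Maximum is JLT→QRM→CYN→JLT at 1.1025; arbitrage exists.

1.1025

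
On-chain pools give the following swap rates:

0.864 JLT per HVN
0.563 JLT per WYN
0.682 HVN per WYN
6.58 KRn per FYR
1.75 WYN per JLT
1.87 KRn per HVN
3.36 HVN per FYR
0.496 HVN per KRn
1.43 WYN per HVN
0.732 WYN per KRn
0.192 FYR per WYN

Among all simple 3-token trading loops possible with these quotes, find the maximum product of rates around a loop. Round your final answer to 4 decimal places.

1.0312

HVN→JLT→WYN→HVN: 0.864 × 1.75 × 0.682 = 1.03118
HVN→KRn→WYN→HVN: 1.87 × 0.732 × 0.682 = 0.93355
KRn→WYN→FYR→KRn: 0.732 × 0.192 × 6.58 = 0.92478
HVN→WYN→FYR→HVN: 1.43 × 0.192 × 3.36 = 0.92252
Maximum is HVN→JLT→WYN→HVN at 1.0312; arbitrage exists.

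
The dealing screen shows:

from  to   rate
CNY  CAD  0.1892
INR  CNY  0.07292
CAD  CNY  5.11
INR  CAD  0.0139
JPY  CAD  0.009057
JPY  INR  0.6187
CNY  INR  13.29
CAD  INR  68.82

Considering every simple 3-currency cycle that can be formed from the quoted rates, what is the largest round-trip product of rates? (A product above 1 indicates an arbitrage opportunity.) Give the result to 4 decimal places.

0.9495

INR→CNY→CAD→INR: 0.07292 × 0.1892 × 68.82 = 0.94947
INR→CAD→CNY→INR: 0.0139 × 5.11 × 13.29 = 0.94398
Maximum is INR→CNY→CAD→INR at 0.9495; no arbitrage — every cycle loses value.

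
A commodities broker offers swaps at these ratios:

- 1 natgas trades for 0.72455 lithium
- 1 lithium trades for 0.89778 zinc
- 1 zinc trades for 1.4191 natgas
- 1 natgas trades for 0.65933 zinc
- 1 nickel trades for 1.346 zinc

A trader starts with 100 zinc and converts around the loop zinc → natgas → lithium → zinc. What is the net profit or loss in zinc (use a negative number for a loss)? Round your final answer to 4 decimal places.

-7.6895

100 zinc × 1.4191 = 141.91 natgas
141.91 natgas × 0.72455 = 102.8208905 lithium
102.8208905 lithium × 0.89778 = 92.31053907309 zinc
Net change: 92.31053907309 − 100 = -7.68946092691 zinc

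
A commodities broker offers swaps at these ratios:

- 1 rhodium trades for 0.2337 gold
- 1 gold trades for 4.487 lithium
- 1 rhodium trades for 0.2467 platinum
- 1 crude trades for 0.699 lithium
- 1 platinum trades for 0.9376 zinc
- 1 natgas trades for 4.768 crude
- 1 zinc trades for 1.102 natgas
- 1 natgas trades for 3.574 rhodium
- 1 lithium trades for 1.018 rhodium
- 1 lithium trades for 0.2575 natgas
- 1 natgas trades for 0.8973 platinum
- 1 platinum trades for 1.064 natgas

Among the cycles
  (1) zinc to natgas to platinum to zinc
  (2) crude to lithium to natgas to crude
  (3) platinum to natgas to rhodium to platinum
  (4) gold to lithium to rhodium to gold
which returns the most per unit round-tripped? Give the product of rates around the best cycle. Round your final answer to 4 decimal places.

(1) 1.102 × 0.8973 × 0.9376 = 0.92712
(2) 0.699 × 0.2575 × 4.768 = 0.85820
(3) 1.064 × 3.574 × 0.2467 = 0.93813
(4) 4.487 × 1.018 × 0.2337 = 1.06749
Highest is cycle (4) at 1.0675 (>1, arbitrage).

1.0675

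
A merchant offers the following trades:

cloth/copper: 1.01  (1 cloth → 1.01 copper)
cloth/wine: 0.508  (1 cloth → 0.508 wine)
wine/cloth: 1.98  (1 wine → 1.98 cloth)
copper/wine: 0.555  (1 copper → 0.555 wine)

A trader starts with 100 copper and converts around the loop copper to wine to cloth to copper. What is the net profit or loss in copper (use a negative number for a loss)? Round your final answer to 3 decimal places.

10.989

100 copper × 0.555 = 55.5 wine
55.5 wine × 1.98 = 109.89 cloth
109.89 cloth × 1.01 = 110.9889 copper
Net change: 110.9889 − 100 = 10.9889 copper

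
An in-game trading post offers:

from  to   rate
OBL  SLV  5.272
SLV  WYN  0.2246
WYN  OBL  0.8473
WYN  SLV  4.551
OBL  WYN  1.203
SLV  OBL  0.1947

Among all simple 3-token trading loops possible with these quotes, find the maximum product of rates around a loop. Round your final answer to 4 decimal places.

1.0660

OBL→WYN→SLV→OBL: 1.203 × 4.551 × 0.1947 = 1.06595
OBL→SLV→WYN→OBL: 5.272 × 0.2246 × 0.8473 = 1.00328
Maximum is OBL→WYN→SLV→OBL at 1.0660; arbitrage exists.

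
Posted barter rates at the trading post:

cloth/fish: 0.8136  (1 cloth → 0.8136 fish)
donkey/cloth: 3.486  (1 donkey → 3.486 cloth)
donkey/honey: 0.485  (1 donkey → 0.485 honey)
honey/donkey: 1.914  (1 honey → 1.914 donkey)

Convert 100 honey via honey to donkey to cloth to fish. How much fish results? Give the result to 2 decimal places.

100 honey × 1.914 = 191.4 donkey
191.4 donkey × 3.486 = 667.2204 cloth
667.2204 cloth × 0.8136 = 542.85051744 fish

542.85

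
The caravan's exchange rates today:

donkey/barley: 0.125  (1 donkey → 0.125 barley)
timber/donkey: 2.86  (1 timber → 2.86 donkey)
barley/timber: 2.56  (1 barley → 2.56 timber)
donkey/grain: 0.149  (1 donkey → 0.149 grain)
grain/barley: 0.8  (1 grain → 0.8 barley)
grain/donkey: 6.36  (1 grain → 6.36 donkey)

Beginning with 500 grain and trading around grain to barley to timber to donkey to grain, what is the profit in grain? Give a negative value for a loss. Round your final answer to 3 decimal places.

500 grain × 0.8 = 400 barley
400 barley × 2.56 = 1024 timber
1024 timber × 2.86 = 2928.64 donkey
2928.64 donkey × 0.149 = 436.36736 grain
Net change: 436.36736 − 500 = -63.63264 grain

-63.633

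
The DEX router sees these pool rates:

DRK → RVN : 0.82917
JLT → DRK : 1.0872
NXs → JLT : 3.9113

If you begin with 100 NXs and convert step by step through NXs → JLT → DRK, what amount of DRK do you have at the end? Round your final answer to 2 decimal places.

100 NXs × 3.9113 = 391.13 JLT
391.13 JLT × 1.0872 = 425.236536 DRK

425.24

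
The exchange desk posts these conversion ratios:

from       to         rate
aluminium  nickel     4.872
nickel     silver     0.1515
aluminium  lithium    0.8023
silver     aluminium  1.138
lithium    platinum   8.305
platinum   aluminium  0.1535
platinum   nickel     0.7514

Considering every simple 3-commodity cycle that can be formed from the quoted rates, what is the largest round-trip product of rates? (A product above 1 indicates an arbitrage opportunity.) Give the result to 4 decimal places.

1.0228

platinum→aluminium→lithium→platinum: 0.1535 × 0.8023 × 8.305 = 1.02279
nickel→silver→aluminium→nickel: 0.1515 × 1.138 × 4.872 = 0.83997
Maximum is platinum→aluminium→lithium→platinum at 1.0228; arbitrage exists.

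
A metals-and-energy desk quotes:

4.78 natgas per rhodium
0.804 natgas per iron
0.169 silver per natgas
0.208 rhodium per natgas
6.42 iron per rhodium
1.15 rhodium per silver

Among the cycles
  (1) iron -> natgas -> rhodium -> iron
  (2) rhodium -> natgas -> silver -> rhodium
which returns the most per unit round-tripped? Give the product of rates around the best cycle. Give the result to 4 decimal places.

1.0736

(1) 0.804 × 0.208 × 6.42 = 1.07363
(2) 4.78 × 0.169 × 1.15 = 0.92899
Highest is cycle (1) at 1.0736 (>1, arbitrage).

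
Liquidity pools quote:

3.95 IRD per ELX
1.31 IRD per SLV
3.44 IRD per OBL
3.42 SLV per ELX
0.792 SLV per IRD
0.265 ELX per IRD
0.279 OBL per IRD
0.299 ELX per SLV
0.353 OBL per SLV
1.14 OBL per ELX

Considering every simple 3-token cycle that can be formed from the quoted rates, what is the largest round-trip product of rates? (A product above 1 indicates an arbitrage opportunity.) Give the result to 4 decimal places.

1.1873

ELX→SLV→IRD→ELX: 3.42 × 1.31 × 0.265 = 1.18725
ELX→OBL→IRD→ELX: 1.14 × 3.44 × 0.265 = 1.03922
OBL→IRD→SLV→OBL: 3.44 × 0.792 × 0.353 = 0.96174
ELX→IRD→SLV→ELX: 3.95 × 0.792 × 0.299 = 0.93539
Maximum is ELX→SLV→IRD→ELX at 1.1873; arbitrage exists.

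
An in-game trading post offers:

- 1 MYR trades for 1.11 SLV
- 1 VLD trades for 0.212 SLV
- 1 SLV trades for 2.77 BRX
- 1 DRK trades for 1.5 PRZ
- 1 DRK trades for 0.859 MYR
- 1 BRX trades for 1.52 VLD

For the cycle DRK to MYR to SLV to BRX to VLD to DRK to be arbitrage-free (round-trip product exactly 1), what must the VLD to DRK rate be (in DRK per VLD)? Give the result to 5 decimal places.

0.24909

Known legs of the cycle: 0.859 × 1.11 × 2.77 × 1.52 = 4.014574296
For no arbitrage the full-cycle product must be 1, so the missing rate is 1 / 4.014574296 ≈ 0.2490924.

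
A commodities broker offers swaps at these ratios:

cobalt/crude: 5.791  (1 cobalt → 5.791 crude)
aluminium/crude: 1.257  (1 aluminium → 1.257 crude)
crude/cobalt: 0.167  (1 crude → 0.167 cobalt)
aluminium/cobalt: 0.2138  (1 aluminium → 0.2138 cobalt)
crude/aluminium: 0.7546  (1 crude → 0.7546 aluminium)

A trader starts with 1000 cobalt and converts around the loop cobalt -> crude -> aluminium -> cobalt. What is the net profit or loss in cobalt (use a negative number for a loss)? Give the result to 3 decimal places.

-65.718

1000 cobalt × 5.791 = 5791 crude
5791 crude × 0.7546 = 4369.8886 aluminium
4369.8886 aluminium × 0.2138 = 934.28218268 cobalt
Net change: 934.28218268 − 1000 = -65.71781732 cobalt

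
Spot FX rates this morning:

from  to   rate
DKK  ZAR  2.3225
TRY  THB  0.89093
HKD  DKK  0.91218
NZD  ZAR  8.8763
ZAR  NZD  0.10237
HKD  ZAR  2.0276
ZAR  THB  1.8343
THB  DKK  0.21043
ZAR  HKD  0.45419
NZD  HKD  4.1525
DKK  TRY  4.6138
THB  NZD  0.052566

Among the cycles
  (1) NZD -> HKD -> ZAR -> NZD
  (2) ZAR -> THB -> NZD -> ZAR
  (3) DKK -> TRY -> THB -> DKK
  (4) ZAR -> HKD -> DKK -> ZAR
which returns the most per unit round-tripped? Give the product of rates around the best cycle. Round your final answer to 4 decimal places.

(1) 4.1525 × 2.0276 × 0.10237 = 0.86192
(2) 1.8343 × 0.052566 × 8.8763 = 0.85587
(3) 4.6138 × 0.89093 × 0.21043 = 0.86499
(4) 0.45419 × 0.91218 × 2.3225 = 0.96222
Highest is cycle (4) at 0.9622 (≤1, no arbitrage).

0.9622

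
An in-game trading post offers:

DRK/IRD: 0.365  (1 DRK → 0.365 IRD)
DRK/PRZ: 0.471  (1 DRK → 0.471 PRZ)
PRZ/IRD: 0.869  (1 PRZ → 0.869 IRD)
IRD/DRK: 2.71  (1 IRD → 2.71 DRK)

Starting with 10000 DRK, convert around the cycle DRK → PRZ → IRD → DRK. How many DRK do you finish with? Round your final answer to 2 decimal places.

10000 DRK × 0.471 = 4710 PRZ
4710 PRZ × 0.869 = 4092.99 IRD
4092.99 IRD × 2.71 = 11092.0029 DRK

11092.00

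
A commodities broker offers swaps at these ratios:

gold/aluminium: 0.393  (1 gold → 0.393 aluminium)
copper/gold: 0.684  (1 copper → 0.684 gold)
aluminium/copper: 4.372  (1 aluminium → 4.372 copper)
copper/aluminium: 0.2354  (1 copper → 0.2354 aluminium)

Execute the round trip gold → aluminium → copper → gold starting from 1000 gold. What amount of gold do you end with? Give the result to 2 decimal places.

1000 gold × 0.393 = 393 aluminium
393 aluminium × 4.372 = 1718.196 copper
1718.196 copper × 0.684 = 1175.246064 gold

1175.25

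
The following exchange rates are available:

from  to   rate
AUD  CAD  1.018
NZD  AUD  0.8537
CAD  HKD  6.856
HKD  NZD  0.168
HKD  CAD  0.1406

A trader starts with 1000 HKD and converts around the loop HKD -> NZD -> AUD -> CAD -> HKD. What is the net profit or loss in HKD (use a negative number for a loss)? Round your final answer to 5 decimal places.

0.99786

1000 HKD × 0.168 = 168 NZD
168 NZD × 0.8537 = 143.4216 AUD
143.4216 AUD × 1.018 = 146.0031888 CAD
146.0031888 CAD × 6.856 = 1000.9978624128 HKD
Net change: 1000.9978624128 − 1000 = 0.9978624128 HKD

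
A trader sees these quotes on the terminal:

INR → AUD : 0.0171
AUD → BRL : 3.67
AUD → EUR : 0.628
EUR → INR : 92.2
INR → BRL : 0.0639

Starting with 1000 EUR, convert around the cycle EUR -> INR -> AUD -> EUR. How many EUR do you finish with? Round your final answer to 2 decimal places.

1000 EUR × 92.2 = 92200 INR
92200 INR × 0.0171 = 1576.62 AUD
1576.62 AUD × 0.628 = 990.11736 EUR

990.12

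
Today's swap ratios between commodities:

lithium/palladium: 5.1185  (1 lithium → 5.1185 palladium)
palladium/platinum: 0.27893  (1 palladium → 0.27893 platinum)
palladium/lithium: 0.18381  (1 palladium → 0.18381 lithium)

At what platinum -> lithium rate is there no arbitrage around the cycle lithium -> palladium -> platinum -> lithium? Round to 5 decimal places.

0.70043

Known legs of the cycle: 5.1185 × 0.27893 = 1.427703205
For no arbitrage the full-cycle product must be 1, so the missing rate is 1 / 1.427703205 ≈ 0.7004257.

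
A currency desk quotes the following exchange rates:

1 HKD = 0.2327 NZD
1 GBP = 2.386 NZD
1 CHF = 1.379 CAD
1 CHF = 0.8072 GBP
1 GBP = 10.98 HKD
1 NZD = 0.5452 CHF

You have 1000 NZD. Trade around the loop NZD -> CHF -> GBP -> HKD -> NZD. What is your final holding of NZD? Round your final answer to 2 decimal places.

1124.44

1000 NZD × 0.5452 = 545.2 CHF
545.2 CHF × 0.8072 = 440.08544 GBP
440.08544 GBP × 10.98 = 4832.1381312 HKD
4832.1381312 HKD × 0.2327 = 1124.43854313024 NZD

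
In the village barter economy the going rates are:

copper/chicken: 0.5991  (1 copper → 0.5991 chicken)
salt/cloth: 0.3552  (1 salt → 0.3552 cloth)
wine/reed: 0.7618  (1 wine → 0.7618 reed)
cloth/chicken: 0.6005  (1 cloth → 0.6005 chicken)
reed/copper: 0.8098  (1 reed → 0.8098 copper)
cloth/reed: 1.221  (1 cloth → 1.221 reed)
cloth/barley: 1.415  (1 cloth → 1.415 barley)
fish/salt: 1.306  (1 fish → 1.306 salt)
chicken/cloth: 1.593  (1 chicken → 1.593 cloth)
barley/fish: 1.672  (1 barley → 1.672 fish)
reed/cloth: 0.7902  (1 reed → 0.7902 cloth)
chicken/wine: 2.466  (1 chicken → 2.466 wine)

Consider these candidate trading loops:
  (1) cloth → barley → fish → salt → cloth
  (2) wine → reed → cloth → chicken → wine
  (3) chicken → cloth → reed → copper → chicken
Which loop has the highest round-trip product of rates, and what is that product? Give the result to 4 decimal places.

(1) 1.415 × 1.672 × 1.306 × 0.3552 = 1.09751
(2) 0.7618 × 0.7902 × 0.6005 × 2.466 = 0.89142
(3) 1.593 × 1.221 × 0.8098 × 0.5991 = 0.94364
Highest is cycle (1) at 1.0975 (>1, arbitrage).

1.0975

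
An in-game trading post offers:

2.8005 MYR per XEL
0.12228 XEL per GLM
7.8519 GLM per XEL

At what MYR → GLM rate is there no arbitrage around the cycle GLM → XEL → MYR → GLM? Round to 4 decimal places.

2.9202

Known legs of the cycle: 0.12228 × 2.8005 = 0.34244514
For no arbitrage the full-cycle product must be 1, so the missing rate is 1 / 0.34244514 ≈ 2.920176.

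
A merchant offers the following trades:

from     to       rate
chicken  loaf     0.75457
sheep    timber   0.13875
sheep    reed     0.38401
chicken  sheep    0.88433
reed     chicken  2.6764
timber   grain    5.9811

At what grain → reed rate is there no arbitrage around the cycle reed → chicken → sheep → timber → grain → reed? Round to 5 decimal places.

Known legs of the cycle: 2.6764 × 0.88433 × 0.13875 × 5.9811 = 1.9641716342631315
For no arbitrage the full-cycle product must be 1, so the missing rate is 1 / 1.9641716342631315 ≈ 0.5091205.

0.50912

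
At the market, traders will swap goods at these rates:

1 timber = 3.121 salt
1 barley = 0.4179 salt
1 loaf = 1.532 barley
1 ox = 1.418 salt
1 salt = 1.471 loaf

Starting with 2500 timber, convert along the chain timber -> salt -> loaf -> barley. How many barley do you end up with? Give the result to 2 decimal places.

2500 timber × 3.121 = 7802.5 salt
7802.5 salt × 1.471 = 11477.4775 loaf
11477.4775 loaf × 1.532 = 17583.49553 barley

17583.50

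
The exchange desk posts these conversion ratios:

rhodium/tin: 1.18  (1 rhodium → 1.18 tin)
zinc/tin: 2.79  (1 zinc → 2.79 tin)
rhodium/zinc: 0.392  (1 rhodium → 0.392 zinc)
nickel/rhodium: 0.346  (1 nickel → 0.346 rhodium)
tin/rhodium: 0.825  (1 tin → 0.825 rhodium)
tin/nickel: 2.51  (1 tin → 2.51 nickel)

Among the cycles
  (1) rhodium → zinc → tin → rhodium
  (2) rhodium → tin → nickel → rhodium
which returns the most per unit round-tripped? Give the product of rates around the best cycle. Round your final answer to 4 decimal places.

1.0248

(1) 0.392 × 2.79 × 0.825 = 0.90229
(2) 1.18 × 2.51 × 0.346 = 1.02478
Highest is cycle (2) at 1.0248 (>1, arbitrage).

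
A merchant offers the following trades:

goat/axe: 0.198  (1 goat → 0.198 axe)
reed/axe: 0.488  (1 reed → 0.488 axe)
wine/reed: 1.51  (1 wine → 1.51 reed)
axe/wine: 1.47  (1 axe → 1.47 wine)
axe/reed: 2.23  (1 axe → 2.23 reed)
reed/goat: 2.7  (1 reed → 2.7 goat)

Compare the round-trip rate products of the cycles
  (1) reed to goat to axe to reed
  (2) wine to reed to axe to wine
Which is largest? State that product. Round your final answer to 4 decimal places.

(1) 2.7 × 0.198 × 2.23 = 1.19216
(2) 1.51 × 0.488 × 1.47 = 1.08321
Highest is cycle (1) at 1.1922 (>1, arbitrage).

1.1922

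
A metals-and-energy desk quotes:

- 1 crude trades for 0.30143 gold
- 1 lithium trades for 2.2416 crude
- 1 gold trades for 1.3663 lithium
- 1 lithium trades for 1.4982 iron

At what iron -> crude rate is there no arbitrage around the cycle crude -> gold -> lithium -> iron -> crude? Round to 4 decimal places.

1.6207

Known legs of the cycle: 0.30143 × 1.3663 × 1.4982 = 0.6170243946438
For no arbitrage the full-cycle product must be 1, so the missing rate is 1 / 0.6170243946438 ≈ 1.620681.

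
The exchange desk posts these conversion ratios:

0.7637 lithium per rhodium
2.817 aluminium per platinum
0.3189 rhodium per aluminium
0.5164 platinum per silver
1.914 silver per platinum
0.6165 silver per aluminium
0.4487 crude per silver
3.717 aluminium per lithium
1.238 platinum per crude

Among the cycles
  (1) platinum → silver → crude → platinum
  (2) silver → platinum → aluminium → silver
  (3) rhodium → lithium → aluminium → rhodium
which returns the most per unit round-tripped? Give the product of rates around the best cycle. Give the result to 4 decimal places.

1.0632

(1) 1.914 × 0.4487 × 1.238 = 1.06321
(2) 0.5164 × 2.817 × 0.6165 = 0.89682
(3) 0.7637 × 3.717 × 0.3189 = 0.90525
Highest is cycle (1) at 1.0632 (>1, arbitrage).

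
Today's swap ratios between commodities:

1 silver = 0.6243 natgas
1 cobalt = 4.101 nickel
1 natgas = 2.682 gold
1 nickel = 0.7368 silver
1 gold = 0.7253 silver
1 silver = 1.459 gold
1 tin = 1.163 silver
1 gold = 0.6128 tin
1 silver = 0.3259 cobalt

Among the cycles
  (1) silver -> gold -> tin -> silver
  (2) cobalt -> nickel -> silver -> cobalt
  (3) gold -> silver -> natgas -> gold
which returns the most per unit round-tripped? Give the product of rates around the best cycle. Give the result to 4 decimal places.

1.2144

(1) 1.459 × 0.6128 × 1.163 = 1.03981
(2) 4.101 × 0.7368 × 0.3259 = 0.98474
(3) 0.7253 × 0.6243 × 2.682 = 1.21442
Highest is cycle (3) at 1.2144 (>1, arbitrage).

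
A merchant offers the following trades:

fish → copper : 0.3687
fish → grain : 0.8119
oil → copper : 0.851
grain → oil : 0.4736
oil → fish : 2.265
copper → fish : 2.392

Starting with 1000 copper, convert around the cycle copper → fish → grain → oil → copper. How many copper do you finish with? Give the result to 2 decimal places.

782.72

1000 copper × 2.392 = 2392 fish
2392 fish × 0.8119 = 1942.0648 grain
1942.0648 grain × 0.4736 = 919.76188928 oil
919.76188928 oil × 0.851 = 782.71736777728 copper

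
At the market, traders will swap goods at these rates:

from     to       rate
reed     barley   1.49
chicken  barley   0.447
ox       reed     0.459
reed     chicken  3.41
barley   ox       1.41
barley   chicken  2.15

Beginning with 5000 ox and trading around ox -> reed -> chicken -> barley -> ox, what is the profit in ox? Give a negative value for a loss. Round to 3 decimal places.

-67.538

5000 ox × 0.459 = 2295 reed
2295 reed × 3.41 = 7825.95 chicken
7825.95 chicken × 0.447 = 3498.19965 barley
3498.19965 barley × 1.41 = 4932.4615065 ox
Net change: 4932.4615065 − 5000 = -67.5384935 ox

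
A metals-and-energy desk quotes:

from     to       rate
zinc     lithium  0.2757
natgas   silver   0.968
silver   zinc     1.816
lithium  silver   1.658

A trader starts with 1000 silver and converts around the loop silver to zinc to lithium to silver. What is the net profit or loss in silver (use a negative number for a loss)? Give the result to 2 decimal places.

1000 silver × 1.816 = 1816 zinc
1816 zinc × 0.2757 = 500.6712 lithium
500.6712 lithium × 1.658 = 830.1128496 silver
Net change: 830.1128496 − 1000 = -169.8871504 silver

-169.89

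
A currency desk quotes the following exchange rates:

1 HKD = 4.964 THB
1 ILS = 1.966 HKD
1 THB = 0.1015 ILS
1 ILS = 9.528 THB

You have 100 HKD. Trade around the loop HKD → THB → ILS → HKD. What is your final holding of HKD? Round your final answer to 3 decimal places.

99.056

100 HKD × 4.964 = 496.4 THB
496.4 THB × 0.1015 = 50.3846 ILS
50.3846 ILS × 1.966 = 99.0561236 HKD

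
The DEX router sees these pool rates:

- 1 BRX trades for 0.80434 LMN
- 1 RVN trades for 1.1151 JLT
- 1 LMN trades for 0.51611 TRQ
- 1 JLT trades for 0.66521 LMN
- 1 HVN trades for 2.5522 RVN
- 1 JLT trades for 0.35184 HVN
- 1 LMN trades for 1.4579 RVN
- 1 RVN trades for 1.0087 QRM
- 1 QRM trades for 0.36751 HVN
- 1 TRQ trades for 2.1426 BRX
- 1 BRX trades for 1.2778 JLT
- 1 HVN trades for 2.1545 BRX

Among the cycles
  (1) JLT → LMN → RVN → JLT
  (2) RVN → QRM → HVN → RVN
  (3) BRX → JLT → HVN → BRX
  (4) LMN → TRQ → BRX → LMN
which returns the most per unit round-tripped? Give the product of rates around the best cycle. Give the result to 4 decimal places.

(1) 0.66521 × 1.4579 × 1.1151 = 1.08143
(2) 1.0087 × 0.36751 × 2.5522 = 0.94612
(3) 1.2778 × 0.35184 × 2.1545 = 0.96862
(4) 0.51611 × 2.1426 × 0.80434 = 0.88945
Highest is cycle (1) at 1.0814 (>1, arbitrage).

1.0814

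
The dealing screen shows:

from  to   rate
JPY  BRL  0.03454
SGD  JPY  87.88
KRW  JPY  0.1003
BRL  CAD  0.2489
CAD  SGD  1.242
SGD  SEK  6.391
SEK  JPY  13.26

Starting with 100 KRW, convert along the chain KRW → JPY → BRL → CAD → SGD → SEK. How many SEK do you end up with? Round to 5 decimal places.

0.68445

100 KRW × 0.1003 = 10.03 JPY
10.03 JPY × 0.03454 = 0.3464362 BRL
0.3464362 BRL × 0.2489 = 0.08622797018 CAD
0.08622797018 CAD × 1.242 = 0.10709513896356 SGD
0.10709513896356 SGD × 6.391 = 0.68444503311611196 SEK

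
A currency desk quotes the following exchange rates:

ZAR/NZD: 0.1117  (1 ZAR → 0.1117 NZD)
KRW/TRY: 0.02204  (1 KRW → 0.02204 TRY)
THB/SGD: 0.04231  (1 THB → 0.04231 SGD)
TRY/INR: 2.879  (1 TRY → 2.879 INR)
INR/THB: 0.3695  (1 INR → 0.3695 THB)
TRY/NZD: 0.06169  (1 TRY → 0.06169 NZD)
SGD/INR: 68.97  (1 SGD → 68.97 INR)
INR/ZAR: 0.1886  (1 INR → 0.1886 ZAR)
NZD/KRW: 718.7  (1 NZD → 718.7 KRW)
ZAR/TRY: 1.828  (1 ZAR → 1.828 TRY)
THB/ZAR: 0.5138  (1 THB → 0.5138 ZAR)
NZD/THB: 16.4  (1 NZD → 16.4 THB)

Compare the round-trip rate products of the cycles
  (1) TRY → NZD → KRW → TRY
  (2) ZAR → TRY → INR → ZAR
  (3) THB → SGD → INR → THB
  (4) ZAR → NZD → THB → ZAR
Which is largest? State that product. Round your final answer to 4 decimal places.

1.0782

(1) 0.06169 × 718.7 × 0.02204 = 0.97718
(2) 1.828 × 2.879 × 0.1886 = 0.99257
(3) 0.04231 × 68.97 × 0.3695 = 1.07825
(4) 0.1117 × 16.4 × 0.5138 = 0.94122
Highest is cycle (3) at 1.0782 (>1, arbitrage).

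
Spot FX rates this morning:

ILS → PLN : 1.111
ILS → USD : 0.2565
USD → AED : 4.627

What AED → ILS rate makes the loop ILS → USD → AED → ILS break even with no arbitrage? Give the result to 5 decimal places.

Known legs of the cycle: 0.2565 × 4.627 = 1.1868255
For no arbitrage the full-cycle product must be 1, so the missing rate is 1 / 1.1868255 ≈ 0.8425839.

0.84258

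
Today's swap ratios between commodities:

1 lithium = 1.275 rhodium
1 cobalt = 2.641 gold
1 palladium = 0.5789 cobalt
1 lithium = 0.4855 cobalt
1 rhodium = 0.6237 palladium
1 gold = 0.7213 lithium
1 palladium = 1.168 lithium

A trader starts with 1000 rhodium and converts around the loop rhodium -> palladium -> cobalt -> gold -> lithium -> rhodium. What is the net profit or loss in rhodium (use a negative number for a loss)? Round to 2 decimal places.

-123.05

1000 rhodium × 0.6237 = 623.7 palladium
623.7 palladium × 0.5789 = 361.05993 cobalt
361.05993 cobalt × 2.641 = 953.55927513 gold
953.55927513 gold × 0.7213 = 687.802305151269 lithium
687.802305151269 lithium × 1.275 = 876.947939067867975 rhodium
Net change: 876.947939067867975 − 1000 = -123.052060932132025 rhodium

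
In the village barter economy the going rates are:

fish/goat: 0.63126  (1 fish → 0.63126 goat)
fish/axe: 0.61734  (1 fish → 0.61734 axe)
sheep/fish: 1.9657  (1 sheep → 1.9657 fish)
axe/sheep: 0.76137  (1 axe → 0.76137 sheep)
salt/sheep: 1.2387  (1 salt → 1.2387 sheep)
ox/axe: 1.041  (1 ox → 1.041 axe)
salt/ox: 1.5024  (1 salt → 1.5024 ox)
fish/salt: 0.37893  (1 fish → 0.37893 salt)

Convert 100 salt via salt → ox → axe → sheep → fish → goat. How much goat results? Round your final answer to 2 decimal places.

147.76

100 salt × 1.5024 = 150.24 ox
150.24 ox × 1.041 = 156.39984 axe
156.39984 axe × 0.76137 = 119.0781461808 sheep
119.0781461808 sheep × 1.9657 = 234.07191194759856 fish
234.07191194759856 fish × 0.63126 = 147.7602351360410669856 goat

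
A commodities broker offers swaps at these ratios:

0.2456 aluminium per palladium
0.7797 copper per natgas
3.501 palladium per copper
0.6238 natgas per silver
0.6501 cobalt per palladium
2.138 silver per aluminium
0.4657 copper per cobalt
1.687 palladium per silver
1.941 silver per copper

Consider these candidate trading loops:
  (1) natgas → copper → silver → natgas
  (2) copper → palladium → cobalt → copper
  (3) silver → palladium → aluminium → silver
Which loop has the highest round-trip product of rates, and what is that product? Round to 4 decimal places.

1.0599

(1) 0.7797 × 1.941 × 0.6238 = 0.94406
(2) 3.501 × 0.6501 × 0.4657 = 1.05993
(3) 1.687 × 0.2456 × 2.138 = 0.88583
Highest is cycle (2) at 1.0599 (>1, arbitrage).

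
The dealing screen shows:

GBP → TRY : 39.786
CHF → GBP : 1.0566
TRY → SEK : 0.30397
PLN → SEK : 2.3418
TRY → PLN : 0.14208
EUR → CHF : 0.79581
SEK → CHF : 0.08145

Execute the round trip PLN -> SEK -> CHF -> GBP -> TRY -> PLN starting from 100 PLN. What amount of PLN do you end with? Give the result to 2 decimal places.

100 PLN × 2.3418 = 234.18 SEK
234.18 SEK × 0.08145 = 19.073961 CHF
19.073961 CHF × 1.0566 = 20.1535471926 GBP
20.1535471926 GBP × 39.786 = 801.8290286047836 TRY
801.8290286047836 TRY × 0.14208 = 113.923868384167653888 PLN

113.92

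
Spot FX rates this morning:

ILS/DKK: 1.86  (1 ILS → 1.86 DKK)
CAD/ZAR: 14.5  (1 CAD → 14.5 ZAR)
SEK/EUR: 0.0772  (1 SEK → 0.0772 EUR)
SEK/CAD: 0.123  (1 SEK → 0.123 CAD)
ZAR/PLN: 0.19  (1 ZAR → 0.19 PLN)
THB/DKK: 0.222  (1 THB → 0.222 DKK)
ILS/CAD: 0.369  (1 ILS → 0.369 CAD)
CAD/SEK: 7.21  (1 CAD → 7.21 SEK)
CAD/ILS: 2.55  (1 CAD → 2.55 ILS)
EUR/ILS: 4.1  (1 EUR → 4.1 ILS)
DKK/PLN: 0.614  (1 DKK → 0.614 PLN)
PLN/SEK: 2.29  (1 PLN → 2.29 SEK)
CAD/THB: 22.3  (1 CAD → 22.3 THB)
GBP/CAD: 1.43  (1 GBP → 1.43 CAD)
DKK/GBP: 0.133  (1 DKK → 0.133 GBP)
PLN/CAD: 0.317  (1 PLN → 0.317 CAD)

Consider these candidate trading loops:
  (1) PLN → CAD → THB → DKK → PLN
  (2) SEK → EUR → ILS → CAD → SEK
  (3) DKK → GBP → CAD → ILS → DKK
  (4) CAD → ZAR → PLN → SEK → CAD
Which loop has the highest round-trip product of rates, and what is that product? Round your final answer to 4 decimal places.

0.9636

(1) 0.317 × 22.3 × 0.222 × 0.614 = 0.96357
(2) 0.0772 × 4.1 × 0.369 × 7.21 = 0.84210
(3) 0.133 × 1.43 × 2.55 × 1.86 = 0.90207
(4) 14.5 × 0.19 × 2.29 × 0.123 = 0.77600
Highest is cycle (1) at 0.9636 (≤1, no arbitrage).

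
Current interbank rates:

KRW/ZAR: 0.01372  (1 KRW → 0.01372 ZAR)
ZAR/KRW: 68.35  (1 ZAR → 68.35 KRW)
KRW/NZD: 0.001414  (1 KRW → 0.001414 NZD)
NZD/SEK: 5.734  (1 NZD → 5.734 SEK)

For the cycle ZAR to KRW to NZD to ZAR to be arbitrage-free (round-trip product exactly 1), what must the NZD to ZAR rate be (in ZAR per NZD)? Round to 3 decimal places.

10.347

Known legs of the cycle: 68.35 × 0.001414 = 0.0966469
For no arbitrage the full-cycle product must be 1, so the missing rate is 1 / 0.0966469 ≈ 10.34694.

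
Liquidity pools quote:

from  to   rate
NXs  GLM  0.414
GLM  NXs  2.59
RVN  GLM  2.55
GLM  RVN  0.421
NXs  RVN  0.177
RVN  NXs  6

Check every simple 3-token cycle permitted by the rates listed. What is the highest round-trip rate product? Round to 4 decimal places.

RVN→GLM→NXs→RVN: 2.55 × 2.59 × 0.177 = 1.16900
RVN→NXs→GLM→RVN: 6 × 0.414 × 0.421 = 1.04576
Maximum is RVN→GLM→NXs→RVN at 1.1690; arbitrage exists.

1.1690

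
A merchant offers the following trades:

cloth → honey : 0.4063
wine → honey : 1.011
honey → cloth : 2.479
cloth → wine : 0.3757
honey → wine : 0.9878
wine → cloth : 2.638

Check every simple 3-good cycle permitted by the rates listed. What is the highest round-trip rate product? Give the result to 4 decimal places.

wine→cloth→honey→wine: 2.638 × 0.4063 × 0.9878 = 1.05874
wine→honey→cloth→wine: 1.011 × 2.479 × 0.3757 = 0.94161
Maximum is wine→cloth→honey→wine at 1.0587; arbitrage exists.

1.0587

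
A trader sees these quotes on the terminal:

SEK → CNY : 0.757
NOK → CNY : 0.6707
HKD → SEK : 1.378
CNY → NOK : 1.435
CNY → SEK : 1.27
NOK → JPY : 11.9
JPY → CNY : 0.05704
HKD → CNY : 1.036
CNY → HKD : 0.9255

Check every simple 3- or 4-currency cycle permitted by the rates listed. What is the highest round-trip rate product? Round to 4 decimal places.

CNY→NOK→JPY→CNY: 1.435 × 11.9 × 0.05704 = 0.97404
SEK→CNY→HKD→SEK: 0.757 × 0.9255 × 1.378 = 0.96543
Maximum is CNY→NOK→JPY→CNY at 0.9740; no arbitrage — every cycle loses value.

0.9740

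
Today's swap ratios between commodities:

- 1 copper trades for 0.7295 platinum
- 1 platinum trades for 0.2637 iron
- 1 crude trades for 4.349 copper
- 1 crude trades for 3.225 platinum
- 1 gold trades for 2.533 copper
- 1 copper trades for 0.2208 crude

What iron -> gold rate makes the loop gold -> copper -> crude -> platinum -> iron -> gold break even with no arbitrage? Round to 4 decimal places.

2.1025

Known legs of the cycle: 2.533 × 0.2208 × 3.225 × 0.2637 = 0.475635331368
For no arbitrage the full-cycle product must be 1, so the missing rate is 1 / 0.475635331368 ≈ 2.102451.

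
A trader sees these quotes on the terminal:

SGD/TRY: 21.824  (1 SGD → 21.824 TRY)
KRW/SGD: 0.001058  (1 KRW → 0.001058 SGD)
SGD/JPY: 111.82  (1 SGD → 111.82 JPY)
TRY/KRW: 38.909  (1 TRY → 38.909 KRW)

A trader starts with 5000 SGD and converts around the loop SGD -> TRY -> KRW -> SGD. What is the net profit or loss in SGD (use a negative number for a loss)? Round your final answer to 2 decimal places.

5000 SGD × 21.824 = 109120 TRY
109120 TRY × 38.909 = 4245750.08 KRW
4245750.08 KRW × 0.001058 = 4492.00358464 SGD
Net change: 4492.00358464 − 5000 = -507.99641536 SGD

-508.00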